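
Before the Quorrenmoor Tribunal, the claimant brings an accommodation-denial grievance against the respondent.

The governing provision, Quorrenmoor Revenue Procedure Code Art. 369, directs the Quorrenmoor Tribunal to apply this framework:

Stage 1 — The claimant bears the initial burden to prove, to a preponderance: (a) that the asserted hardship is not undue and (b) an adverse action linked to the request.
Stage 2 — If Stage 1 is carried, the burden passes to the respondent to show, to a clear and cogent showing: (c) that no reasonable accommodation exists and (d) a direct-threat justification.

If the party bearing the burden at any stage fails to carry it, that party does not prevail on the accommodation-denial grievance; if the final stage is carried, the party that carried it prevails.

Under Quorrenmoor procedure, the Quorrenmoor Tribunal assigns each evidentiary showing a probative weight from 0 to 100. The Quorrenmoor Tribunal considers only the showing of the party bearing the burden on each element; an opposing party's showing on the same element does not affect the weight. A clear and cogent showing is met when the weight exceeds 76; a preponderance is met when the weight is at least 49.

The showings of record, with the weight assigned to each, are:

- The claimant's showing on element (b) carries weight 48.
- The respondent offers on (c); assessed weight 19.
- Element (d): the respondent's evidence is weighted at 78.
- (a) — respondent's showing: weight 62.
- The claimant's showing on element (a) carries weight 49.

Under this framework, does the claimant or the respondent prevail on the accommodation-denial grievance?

respondent

Stage 1 — burden on claimant; standard: a preponderance (weight is at least 49).
    (a): 49 (respondent's 62 disregarded) ≥ 49 [met]
    (b): 48 < 49 [not met]
  Stage 1 not carried; the claimant fails its burden.
The analysis ends at Stage 1; the respondent prevails.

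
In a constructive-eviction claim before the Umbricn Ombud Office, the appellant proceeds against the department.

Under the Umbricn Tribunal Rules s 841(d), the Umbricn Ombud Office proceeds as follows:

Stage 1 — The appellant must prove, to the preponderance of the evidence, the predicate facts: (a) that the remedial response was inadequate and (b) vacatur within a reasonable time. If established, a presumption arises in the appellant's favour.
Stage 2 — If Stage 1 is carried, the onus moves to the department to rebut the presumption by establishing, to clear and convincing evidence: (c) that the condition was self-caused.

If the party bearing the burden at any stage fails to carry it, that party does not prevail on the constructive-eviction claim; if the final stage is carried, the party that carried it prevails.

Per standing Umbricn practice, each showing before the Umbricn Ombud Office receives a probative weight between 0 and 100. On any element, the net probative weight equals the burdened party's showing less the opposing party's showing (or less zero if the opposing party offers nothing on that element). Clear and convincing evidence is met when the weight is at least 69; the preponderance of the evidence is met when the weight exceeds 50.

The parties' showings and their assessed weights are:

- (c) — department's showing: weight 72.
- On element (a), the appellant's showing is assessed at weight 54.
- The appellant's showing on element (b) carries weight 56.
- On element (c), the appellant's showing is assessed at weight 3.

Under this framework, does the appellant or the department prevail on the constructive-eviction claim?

department

Stage 1 (appellant, the preponderance of the evidence, weight exceeds 50): (a) 54 > 50 — meets; (b) 56 > 50 — meets.
  The appellant carries Stage 1; the department now bears the burden.
Stage 2 (department, clear and convincing evidence, weight is at least 69): (c) net 72−3=69 ≥ 69 — meets.
  The department carries the last stage.
Every stage carried; the department prevails.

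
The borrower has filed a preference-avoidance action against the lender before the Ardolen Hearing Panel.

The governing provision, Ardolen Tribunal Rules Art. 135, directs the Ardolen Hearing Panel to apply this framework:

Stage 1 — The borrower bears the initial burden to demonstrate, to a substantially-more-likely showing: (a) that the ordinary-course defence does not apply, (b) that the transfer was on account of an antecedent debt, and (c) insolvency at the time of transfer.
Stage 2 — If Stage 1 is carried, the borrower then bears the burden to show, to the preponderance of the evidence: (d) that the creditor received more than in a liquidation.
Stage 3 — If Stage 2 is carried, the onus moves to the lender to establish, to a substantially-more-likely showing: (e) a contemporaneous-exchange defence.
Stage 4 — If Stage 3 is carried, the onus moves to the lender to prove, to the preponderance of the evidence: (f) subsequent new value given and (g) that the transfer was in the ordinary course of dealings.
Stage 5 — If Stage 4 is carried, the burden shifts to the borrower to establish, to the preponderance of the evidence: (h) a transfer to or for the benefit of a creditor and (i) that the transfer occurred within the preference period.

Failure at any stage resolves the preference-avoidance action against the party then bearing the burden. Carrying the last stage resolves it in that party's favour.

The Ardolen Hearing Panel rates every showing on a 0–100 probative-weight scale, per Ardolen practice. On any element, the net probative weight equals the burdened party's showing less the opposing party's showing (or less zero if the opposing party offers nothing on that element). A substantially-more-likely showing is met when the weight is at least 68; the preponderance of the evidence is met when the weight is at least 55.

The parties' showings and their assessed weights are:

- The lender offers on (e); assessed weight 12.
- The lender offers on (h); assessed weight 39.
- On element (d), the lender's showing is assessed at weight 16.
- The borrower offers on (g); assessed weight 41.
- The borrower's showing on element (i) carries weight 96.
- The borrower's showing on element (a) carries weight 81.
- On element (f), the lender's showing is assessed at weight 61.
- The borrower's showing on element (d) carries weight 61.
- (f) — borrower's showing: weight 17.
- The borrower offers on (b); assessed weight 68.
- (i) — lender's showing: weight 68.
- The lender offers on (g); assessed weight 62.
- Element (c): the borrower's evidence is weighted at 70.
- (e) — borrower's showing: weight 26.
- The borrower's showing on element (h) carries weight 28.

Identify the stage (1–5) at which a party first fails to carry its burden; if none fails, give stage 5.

At Stage 1 the borrower must meet a substantially-more-likely showing (weight is at least 68): on (a) the weight is 81, which does reach 68, so (a) meets the standard; on (b) the weight is 68, which does reach 68, so (b) meets the standard; on (c) the weight is 70, ≥ 68, so (c) meets the standard.
  All elements met. The borrower retains the burden for Stage 2.
At Stage 2 the borrower must meet the preponderance of the evidence (weight is at least 55): on (d) the weight is 61 less the opposing 16 gives net 45, which does not reach 55, so (d) does not meet the standard.
  The borrower does not carry Stage 2.
So the lender prevails.

stage 2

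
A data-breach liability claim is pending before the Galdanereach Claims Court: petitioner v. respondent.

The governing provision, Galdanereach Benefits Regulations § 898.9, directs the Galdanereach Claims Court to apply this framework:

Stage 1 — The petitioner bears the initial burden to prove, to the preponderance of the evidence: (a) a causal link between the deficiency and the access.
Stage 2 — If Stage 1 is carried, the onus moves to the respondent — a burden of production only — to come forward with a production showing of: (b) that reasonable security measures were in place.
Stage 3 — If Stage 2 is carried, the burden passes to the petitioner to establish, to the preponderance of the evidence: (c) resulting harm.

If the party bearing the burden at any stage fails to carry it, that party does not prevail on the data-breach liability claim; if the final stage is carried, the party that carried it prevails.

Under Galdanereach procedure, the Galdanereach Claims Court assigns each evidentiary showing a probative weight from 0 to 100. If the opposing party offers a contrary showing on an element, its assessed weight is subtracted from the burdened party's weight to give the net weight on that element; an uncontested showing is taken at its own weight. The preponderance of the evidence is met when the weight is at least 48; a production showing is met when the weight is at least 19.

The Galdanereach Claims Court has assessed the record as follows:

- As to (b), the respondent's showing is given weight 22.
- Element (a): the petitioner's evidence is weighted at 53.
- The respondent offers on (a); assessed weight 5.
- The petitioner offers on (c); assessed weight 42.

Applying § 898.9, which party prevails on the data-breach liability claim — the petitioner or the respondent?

Stage 1 — burden on petitioner; standard: the preponderance of the evidence (weight is at least 48).
    (a): 53 − 5 = 48 ≥ 48 [met]
  All elements met. The burden passes to the respondent.
Stage 2 — burden on respondent; standard: a production showing (weight is at least 19).
    (b): 22 ≥ 19 [met]
  Stage 2 carried; the burden shifts to the petitioner.
Stage 3 — burden on petitioner; standard: the preponderance of the evidence (weight is at least 48).
    (c): 42 < 48 [not met]
  Not every element is met, so the petitioner fails to carry Stage 3.
So the respondent prevails.

respondent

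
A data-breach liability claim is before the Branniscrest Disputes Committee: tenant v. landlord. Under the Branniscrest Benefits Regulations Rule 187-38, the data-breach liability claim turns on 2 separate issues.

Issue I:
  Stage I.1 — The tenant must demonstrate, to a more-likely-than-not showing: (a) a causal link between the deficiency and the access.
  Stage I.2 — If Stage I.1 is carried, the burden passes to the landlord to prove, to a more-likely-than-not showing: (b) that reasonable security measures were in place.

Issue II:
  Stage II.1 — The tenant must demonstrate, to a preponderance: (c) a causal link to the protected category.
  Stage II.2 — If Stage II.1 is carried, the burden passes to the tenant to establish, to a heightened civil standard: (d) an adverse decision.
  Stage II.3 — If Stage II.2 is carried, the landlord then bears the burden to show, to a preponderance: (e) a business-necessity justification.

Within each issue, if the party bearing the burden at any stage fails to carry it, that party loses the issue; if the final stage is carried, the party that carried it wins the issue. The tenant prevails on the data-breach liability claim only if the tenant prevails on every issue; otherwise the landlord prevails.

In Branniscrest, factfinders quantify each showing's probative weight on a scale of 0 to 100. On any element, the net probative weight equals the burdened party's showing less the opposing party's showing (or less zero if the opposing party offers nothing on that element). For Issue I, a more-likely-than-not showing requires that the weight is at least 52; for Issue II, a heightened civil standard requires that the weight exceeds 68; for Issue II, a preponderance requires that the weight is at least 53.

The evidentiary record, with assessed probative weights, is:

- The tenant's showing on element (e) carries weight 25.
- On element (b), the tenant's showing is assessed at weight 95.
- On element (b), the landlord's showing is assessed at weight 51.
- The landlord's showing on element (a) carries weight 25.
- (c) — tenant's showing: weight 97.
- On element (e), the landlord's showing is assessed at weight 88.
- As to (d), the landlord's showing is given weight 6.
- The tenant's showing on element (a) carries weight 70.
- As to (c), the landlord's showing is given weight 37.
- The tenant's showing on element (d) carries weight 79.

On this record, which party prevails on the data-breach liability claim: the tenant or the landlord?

— Issue I —
At Stage I.1 the tenant must meet a more-likely-than-not showing (weight is at least 52): on (a) the weight is 70 less the opposing 25 gives net 45, which does not reach 52, so (a) does not meet the standard.
  The tenant does not carry Stage I.1.
The analysis ends at Stage I.1; the landlord prevails on this issue.
— Issue II —
Stage II.1 (tenant, a preponderance, weight is at least 53): (c) net 97−37=60 ≥ 53 — meets.
  Stage II.1 carried; the burden remains with the tenant.
Stage II.2 (tenant, a heightened civil standard, weight exceeds 68): (d) net 79−6=73 > 68 — meets.
  Stage II.2 is satisfied; the onus moves to the landlord.
Stage II.3 (landlord, a preponderance, weight is at least 53): (e) net 88−25=63 ≥ 53 — meets.
  All elements met at the final stage.
With every stage satisfied, the landlord prevails on this issue.
Per-issue: Issue I → landlord; Issue II → landlord. The tenant must prevail on every issue; overall, the landlord prevails.

landlord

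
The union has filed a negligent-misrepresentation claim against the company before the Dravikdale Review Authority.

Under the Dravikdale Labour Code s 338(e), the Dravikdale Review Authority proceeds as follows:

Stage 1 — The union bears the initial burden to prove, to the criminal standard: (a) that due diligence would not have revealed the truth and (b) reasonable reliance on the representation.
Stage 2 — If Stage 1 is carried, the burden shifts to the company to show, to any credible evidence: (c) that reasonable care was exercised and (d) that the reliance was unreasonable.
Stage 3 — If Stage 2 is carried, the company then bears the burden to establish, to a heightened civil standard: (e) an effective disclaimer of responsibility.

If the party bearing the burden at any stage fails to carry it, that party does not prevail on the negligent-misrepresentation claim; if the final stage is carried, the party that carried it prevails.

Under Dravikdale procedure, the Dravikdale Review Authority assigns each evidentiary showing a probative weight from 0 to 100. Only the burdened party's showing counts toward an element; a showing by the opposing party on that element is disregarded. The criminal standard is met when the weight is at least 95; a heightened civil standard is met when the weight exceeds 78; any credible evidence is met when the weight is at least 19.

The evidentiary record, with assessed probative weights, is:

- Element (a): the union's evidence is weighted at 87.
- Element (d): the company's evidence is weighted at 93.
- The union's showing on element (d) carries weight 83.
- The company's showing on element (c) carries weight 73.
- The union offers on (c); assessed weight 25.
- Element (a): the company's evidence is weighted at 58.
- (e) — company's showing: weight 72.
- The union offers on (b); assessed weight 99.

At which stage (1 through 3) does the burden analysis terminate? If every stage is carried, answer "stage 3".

stage 1

At Stage 1 the union must meet the criminal standard (weight is at least 95): on (a) the weight is 87 (the company's 58 is given no effect), which does not reach 95, so (a) does not meet the standard; on (b) the weight is 99, which does reach 95, so (b) meets the standard.
  Not every element is met, so the union fails to carry Stage 1.
The analysis ends at Stage 1; the company prevails.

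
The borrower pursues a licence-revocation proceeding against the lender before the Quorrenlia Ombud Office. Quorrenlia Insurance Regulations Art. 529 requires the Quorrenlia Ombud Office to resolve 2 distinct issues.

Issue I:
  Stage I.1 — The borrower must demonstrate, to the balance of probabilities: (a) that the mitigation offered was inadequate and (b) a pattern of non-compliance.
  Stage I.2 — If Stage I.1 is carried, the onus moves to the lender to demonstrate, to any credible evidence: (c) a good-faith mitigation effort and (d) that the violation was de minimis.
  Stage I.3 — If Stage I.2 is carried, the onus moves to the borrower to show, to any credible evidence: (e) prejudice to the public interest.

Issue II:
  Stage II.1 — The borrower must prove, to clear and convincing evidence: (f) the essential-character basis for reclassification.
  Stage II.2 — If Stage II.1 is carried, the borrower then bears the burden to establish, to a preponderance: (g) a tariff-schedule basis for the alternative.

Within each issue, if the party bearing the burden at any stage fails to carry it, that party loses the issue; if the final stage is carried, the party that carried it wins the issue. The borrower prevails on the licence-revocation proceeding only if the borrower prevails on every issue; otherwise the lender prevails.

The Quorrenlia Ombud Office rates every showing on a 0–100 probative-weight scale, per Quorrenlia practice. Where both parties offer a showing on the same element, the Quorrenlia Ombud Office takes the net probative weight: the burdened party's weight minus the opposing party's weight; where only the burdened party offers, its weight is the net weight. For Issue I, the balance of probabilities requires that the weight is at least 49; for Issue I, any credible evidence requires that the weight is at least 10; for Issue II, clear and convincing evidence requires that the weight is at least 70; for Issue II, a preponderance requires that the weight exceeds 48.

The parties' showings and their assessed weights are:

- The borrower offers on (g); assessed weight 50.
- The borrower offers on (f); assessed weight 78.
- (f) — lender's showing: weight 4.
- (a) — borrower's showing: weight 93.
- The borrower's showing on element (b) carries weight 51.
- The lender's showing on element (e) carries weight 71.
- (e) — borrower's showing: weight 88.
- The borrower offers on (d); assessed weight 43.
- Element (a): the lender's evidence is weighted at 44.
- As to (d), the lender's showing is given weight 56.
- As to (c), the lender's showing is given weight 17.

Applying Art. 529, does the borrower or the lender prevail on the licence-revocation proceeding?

borrower

— Issue I —
At Stage I.1 the borrower must meet the balance of probabilities (weight is at least 49): on (a) the weight is 93 less the opposing 44 gives net 49, ≥ 49, so (a) meets the standard; on (b) the weight is 51, ≥ 49, so (b) meets the standard.
  The borrower carries Stage I.1; the lender now bears the burden.
At Stage I.2 the lender must meet any credible evidence (weight is at least 10): on (c) the weight is 17, which does reach 10, so (c) meets the standard; on (d) the weight is 56 less the opposing 43 gives net 13, ≥ 10, so (d) meets the standard.
  The lender carries Stage I.2; the borrower now bears the burden.
At Stage I.3 the borrower must meet any credible evidence (weight is at least 10): on (e) the weight is 88 less the opposing 71 gives net 17, which does reach 10, so (e) meets the standard.
  All elements met at the final stage.
Every stage carried; the borrower prevails on this issue.
— Issue II —
At Stage II.1 the borrower must meet clear and convincing evidence (weight is at least 70): on (f) the weight is 78 less the opposing 4 gives net 74, which does reach 70, so (f) meets the standard.
  Stage II.1 is satisfied; the borrower continues to bear the burden.
At Stage II.2 the borrower must meet a preponderance (weight exceeds 48): on (g) the weight is 50, which does exceed 48, so (g) meets the standard.
  Stage II.2 carried; the final stage is satisfied.
With every stage satisfied, the borrower prevails on this issue.
Per-issue: Issue I → borrower; Issue II → borrower. The borrower must prevail on every issue; overall, the borrower prevails.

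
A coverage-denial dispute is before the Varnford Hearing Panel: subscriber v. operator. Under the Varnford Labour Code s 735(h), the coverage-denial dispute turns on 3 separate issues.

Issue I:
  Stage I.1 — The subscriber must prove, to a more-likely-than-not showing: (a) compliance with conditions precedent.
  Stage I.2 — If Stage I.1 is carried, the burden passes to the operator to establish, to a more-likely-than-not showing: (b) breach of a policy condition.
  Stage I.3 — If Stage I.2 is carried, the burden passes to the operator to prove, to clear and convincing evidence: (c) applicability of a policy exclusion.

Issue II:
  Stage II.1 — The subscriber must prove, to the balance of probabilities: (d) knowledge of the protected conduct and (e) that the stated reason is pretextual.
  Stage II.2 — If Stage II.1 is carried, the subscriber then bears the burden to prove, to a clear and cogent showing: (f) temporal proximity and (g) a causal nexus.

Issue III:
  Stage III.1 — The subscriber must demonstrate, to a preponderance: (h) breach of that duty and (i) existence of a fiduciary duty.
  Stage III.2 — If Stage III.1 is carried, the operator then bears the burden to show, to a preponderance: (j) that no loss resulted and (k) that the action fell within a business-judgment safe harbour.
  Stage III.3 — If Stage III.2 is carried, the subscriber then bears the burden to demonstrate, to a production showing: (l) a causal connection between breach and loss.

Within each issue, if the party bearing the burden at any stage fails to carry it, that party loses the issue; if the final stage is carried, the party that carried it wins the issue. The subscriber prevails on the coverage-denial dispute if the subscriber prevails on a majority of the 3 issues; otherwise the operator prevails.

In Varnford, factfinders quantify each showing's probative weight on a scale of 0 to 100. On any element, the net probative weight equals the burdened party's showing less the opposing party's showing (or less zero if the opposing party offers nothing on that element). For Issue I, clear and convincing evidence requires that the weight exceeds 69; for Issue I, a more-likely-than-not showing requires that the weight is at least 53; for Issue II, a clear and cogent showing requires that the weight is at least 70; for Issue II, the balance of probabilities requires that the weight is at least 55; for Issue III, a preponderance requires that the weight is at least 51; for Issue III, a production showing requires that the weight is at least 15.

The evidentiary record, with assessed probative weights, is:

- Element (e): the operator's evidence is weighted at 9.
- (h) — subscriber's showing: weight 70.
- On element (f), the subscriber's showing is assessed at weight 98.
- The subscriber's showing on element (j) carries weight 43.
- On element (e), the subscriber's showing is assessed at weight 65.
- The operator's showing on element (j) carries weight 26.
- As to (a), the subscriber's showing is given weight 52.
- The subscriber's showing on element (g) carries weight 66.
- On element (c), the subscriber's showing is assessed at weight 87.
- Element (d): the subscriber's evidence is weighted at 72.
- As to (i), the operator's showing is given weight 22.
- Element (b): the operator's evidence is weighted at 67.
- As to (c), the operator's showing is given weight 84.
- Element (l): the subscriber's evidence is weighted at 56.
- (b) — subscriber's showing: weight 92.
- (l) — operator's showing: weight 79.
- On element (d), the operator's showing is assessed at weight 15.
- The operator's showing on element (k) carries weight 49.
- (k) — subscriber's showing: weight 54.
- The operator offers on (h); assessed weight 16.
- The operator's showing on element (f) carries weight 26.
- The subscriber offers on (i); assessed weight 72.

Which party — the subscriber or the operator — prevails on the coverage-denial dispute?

— Issue I —
Stage I.1 — burden on subscriber; standard: a more-likely-than-not showing (weight is at least 53).
    (a): 52 < 53 [not met]
  The subscriber does not carry Stage I.1.
The analysis ends at Stage I.1; the operator prevails on this issue.
— Issue II —
Stage II.1 — burden on subscriber; standard: the balance of probabilities (weight is at least 55).
    (d): 72 − 15 = 57 ≥ 55 [met]
    (e): 65 − 9 = 56 ≥ 55 [met]
  Stage II.1 is satisfied; the subscriber continues to bear the burden.
Stage II.2 — burden on subscriber; standard: a clear and cogent showing (weight is at least 70).
    (f): 98 − 26 = 72 ≥ 70 [met]
    (g): 66 < 70 [not met]
  Not every element is met, so the subscriber fails to carry Stage II.2.
The analysis ends at Stage II.2; the operator prevails on this issue.
— Issue III —
Stage III.1 — burden on subscriber; standard: a preponderance (weight is at least 51).
    (h): 70 − 16 = 54 ≥ 51 [met]
    (i): 72 − 22 = 50 < 51 [not met]
  Stage III.1 not carried; the subscriber fails its burden.
The operator prevails on this issue.
Per-issue: Issue I → operator; Issue II → operator; Issue III → operator. The subscriber must prevail on a majority of issues; overall, the operator prevails.

operator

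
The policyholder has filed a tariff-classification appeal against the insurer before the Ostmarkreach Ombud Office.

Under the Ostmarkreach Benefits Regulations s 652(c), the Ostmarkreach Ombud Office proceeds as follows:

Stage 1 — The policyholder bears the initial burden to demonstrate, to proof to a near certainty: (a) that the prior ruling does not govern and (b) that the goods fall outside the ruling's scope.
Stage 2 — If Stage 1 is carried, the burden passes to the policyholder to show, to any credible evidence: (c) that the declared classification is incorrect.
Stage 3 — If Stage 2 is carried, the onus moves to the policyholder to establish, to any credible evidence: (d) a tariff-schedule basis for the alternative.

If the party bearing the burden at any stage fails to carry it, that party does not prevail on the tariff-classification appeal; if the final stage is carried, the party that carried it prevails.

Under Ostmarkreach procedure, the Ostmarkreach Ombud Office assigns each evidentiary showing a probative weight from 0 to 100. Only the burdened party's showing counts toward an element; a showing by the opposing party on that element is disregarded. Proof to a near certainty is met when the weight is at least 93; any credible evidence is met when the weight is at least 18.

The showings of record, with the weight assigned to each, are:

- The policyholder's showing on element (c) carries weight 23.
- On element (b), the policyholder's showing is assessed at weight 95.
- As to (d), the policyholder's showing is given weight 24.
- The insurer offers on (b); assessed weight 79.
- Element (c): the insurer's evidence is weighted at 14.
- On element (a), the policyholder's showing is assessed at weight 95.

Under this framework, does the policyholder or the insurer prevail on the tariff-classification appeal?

Stage 1 — burden on policyholder; standard: proof to a near certainty (weight is at least 93).
    (a): 95 ≥ 93 [met]
    (b): 95 (insurer's 79 disregarded) ≥ 93 [met]
  Stage 1 carried; the burden remains with the policyholder.
Stage 2 — burden on policyholder; standard: any credible evidence (weight is at least 18).
    (c): 23 (insurer's 14 disregarded) ≥ 18 [met]
  Stage 2 is satisfied; the policyholder continues to bear the burden.
Stage 3 — burden on policyholder; standard: any credible evidence (weight is at least 18).
    (d): 24 ≥ 18 [met]
  All elements met at the final stage.
All stages carried — the policyholder prevails.

policyholder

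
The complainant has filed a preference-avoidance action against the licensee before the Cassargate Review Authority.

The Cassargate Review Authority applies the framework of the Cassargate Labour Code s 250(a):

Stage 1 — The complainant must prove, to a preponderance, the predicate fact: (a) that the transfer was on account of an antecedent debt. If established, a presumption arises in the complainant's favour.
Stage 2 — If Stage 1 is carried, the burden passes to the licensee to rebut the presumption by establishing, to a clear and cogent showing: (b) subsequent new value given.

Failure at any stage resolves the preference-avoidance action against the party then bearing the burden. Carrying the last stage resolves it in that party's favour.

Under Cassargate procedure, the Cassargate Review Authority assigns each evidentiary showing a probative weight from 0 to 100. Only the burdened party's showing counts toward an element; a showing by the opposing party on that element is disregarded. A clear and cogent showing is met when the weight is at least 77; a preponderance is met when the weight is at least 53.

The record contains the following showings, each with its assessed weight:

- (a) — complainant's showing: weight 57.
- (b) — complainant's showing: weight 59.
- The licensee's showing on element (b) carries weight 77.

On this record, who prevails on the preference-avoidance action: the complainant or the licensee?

At Stage 1 the complainant must meet a preponderance (weight is at least 53): on (a) the weight is 57, which does reach 53, so (a) meets the standard.
  All elements met. The burden passes to the licensee.
At Stage 2 the licensee must meet a clear and cogent showing (weight is at least 77): on (b) the weight is 77 (the complainant's 59 is given no effect), which does reach 77, so (b) meets the standard.
  All elements met at the final stage.
With every stage satisfied, the licensee prevails.

licensee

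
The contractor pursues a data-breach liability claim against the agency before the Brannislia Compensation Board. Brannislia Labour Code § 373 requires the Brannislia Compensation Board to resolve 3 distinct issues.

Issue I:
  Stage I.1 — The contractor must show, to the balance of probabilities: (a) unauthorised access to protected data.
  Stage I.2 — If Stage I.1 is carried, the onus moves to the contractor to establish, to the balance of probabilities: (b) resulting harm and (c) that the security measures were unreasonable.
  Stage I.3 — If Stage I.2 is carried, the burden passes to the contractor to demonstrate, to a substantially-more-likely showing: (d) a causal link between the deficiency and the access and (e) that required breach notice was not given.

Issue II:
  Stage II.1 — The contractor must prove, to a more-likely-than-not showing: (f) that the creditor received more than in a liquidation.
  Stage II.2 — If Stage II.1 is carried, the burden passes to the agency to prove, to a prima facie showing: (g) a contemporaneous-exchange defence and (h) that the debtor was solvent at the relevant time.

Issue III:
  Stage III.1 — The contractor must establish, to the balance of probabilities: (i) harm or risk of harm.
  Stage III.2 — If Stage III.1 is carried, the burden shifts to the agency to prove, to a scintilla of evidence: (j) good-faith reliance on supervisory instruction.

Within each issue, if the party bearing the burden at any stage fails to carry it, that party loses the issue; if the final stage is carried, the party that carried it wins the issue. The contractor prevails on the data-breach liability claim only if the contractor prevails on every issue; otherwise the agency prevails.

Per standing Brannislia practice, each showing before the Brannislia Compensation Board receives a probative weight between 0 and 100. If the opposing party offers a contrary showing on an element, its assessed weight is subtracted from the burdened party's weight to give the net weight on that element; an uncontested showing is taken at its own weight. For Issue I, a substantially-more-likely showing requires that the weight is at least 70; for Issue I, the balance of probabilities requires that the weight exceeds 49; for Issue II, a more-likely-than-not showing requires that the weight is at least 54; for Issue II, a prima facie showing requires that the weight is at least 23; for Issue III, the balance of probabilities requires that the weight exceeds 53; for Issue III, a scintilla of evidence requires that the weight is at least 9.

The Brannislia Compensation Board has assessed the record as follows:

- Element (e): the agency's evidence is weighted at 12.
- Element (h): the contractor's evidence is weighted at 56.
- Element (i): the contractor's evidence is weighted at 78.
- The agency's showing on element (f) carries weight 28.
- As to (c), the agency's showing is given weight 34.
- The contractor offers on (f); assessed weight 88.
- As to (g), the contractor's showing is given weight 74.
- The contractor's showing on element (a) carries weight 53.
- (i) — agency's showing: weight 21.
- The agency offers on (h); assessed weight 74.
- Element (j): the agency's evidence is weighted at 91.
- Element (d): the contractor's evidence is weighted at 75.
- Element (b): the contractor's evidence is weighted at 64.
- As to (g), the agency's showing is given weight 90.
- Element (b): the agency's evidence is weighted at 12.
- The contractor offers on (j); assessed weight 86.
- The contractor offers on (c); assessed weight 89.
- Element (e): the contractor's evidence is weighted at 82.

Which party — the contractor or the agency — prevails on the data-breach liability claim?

— Issue I —
Stage I.1 (contractor, the balance of probabilities, weight exceeds 49): (a) 53 > 49 — meets.
  Stage I.1 carried; the burden remains with the contractor.
Stage I.2 (contractor, the balance of probabilities, weight exceeds 49): (b) net 64−12=52 > 49 — meets; (c) net 89−34=55 > 49 — meets.
  All elements met. The contractor retains the burden for Stage I.3.
Stage I.3 (contractor, a substantially-more-likely showing, weight is at least 70): (d) 75 ≥ 70 — meets; (e) net 82−12=70 ≥ 70 — meets.
  All elements met at the final stage.
With every stage satisfied, the contractor prevails on this issue.
— Issue II —
At Stage II.1 the contractor must meet a more-likely-than-not showing (weight is at least 54): on (f) the weight is 88 less the opposing 28 gives net 60, ≥ 54, so (f) meets the standard.
  Stage II.1 is satisfied; the onus moves to the agency.
At Stage II.2 the agency must meet a prima facie showing (weight is at least 23): on (g) the weight is 90 less the opposing 74 gives net 16, < 23, so (g) does not meet the standard; on (h) the weight is 74 less the opposing 56 gives net 18, which does not reach 23, so (h) does not meet the standard.
  Stage II.2 not carried; the agency fails its burden.
The analysis ends at Stage II.2; the contractor prevails on this issue.
— Issue III —
At Stage III.1 the contractor must meet the balance of probabilities (weight exceeds 53): on (i) the weight is 78 less the opposing 21 gives net 57, which does exceed 53, so (i) meets the standard.
  The contractor carries Stage III.1; the agency now bears the burden.
At Stage III.2 the agency must meet a scintilla of evidence (weight is at least 9): on (j) the weight is 91 less the opposing 86 gives net 5, < 9, so (j) does not meet the standard.
  Not every element is met, so the agency fails to carry Stage III.2.
The analysis ends at Stage III.2; the contractor prevails on this issue.
Per-issue: Issue I → contractor; Issue II → contractor; Issue III → contractor. The contractor must prevail on every issue; overall, the contractor prevails.

contractor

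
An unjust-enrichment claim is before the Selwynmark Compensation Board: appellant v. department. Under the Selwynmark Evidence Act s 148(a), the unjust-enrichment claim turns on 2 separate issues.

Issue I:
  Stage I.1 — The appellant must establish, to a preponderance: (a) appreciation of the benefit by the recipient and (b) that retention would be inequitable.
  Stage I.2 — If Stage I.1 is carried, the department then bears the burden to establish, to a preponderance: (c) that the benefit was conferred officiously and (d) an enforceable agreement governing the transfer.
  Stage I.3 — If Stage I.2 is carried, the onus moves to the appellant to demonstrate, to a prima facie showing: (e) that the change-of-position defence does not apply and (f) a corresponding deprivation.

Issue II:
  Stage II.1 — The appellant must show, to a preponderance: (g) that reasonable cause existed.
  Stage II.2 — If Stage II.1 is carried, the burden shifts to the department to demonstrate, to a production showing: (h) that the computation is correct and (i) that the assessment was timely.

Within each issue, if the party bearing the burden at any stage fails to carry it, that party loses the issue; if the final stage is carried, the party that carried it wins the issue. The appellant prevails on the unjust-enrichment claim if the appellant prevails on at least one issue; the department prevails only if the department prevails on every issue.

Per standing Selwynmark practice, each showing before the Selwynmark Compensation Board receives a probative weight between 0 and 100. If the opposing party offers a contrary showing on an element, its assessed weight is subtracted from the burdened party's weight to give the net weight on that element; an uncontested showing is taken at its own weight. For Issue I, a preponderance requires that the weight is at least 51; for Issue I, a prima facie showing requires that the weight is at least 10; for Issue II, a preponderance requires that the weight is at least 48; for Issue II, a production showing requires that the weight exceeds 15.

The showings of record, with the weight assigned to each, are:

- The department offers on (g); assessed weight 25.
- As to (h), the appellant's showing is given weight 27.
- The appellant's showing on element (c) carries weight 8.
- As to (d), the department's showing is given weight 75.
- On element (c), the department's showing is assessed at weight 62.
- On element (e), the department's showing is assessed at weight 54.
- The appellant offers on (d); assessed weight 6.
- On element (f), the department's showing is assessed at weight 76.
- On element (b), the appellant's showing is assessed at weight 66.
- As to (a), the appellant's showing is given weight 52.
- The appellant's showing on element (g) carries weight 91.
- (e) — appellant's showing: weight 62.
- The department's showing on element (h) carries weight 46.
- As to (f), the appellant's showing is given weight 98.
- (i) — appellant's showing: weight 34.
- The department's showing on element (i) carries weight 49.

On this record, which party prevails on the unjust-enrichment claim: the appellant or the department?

— Issue I —
At Stage I.1 the appellant must meet a preponderance (weight is at least 51): on (a) the weight is 52, which does reach 51, so (a) meets the standard; on (b) the weight is 66, ≥ 51, so (b) meets the standard.
  Stage I.1 carried; the burden shifts to the department.
At Stage I.2 the department must meet a preponderance (weight is at least 51): on (c) the weight is 62 less the opposing 8 gives net 54, which does reach 51, so (c) meets the standard; on (d) the weight is 75 less the opposing 6 gives net 69, which does reach 51, so (d) meets the standard.
  Stage I.2 carried; the burden shifts to the appellant.
At Stage I.3 the appellant must meet a prima facie showing (weight is at least 10): on (e) the weight is 62 less the opposing 54 gives net 8, which does not reach 10, so (e) does not meet the standard; on (f) the weight is 98 less the opposing 76 gives net 22, ≥ 10, so (f) meets the standard.
  Stage I.3 not carried; the appellant fails its burden.
The analysis ends at Stage I.3; the department prevails on this issue.
— Issue II —
Stage II.1 — burden on appellant; standard: a preponderance (weight is at least 48).
    (g): 91 − 25 = 66 ≥ 48 [met]
  The appellant carries Stage II.1; the department now bears the burden.
Stage II.2 — burden on department; standard: a production showing (weight exceeds 15).
    (h): 46 − 27 = 19 > 15 [met]
    (i): 49 − 34 = 15 ≤ 15 [not met]
  Not every element is met, so the department fails to carry Stage II.2.
The analysis ends at Stage II.2; the appellant prevails on this issue.
Per-issue: Issue I → department; Issue II → appellant. The appellant must prevail on at least one issue; overall, the appellant prevails.

appellant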